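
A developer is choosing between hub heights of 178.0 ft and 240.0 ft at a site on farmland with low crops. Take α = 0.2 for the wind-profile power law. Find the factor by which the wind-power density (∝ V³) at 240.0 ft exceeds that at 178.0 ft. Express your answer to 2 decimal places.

1.20

Speed ratio: V_B/V_A = (z_B/z_A)^α = (240.0/178.0)^0.2 = (1.3483)^0.2 = 1.06159
Power-density ratio: P_B/P_A = (V_B/V_A)³ = (1.06159)³ = 1.19640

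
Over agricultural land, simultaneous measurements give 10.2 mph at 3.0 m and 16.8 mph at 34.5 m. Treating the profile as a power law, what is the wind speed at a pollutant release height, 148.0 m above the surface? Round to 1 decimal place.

22.6 mph

First find α: α = ln(V₂/V₁)/ln(z₂/z₁) = ln(16.8/10.2)/ln(34.5/3.0) = 0.49899/2.44235 = 0.2043
Extrapolate from 34.5 m to 148.0 m: V₃ = 16.8 × (148.0/34.5)^0.2043 = 16.8 × 1.3465 = 22.6216 mph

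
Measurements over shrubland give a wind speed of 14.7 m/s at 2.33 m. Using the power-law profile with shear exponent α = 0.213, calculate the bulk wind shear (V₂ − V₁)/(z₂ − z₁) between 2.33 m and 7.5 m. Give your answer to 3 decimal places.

0.804 m/s/m

Power law: V₂ = V₁ · (z₂/z₁)^α = 14.7 × (3.2189)^0.213 = 18.8564 m/s
ΔV/Δz = (18.8564 − 14.7)/(7.5 − 2.33) = 4.1564/5.1700 = 0.80394 m/s/m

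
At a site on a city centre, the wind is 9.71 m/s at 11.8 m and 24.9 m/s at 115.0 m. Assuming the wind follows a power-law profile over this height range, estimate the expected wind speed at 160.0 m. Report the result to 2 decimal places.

First find α: α = ln(V₂/V₁)/ln(z₂/z₁) = ln(24.9/9.71)/ln(115.0/11.8) = 0.94171/2.27683 = 0.4136
Extrapolate from 115.0 m to 160.0 m: V₃ = 24.9 × (160.0/115.0)^0.4136 = 24.9 × 1.1464 = 28.5443 m/s

28.54 m/s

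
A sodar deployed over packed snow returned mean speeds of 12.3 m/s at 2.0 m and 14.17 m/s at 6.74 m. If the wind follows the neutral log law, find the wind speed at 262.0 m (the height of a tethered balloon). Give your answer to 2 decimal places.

Log law: V ∝ ln(z/z₀). From the pair, with r = V₁/V₂ = 0.86803,
ln z₀ = (ln z₁ − r·ln z₂)/(1 − r) = (0.6931 − 0.86803×1.9081)/0.13197 = -7.2980 → z₀ = 0.0006769 m
V₃ = V₁ · ln(z₃/z₀)/ln(z₁/z₀) = 12.3 × 12.8663/7.9911 = 19.8039 m/s

19.80 m/s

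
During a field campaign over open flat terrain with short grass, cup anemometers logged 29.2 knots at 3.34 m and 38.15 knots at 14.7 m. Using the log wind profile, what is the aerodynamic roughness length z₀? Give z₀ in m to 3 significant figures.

z₀ ≈ 0.0265 m

Log law: V(z) ∝ ln(z/z₀). With r = V₁/V₂ = 29.2/38.15 = 0.76540,
r · ln(z₂/z₀) = ln(z₁/z₀) ⇒ ln z₀ = (ln z₁ − r·ln z₂)/(1 − r)
ln z₀ = (1.20597 − 0.76540×2.68785) / 0.23460 = -3.6288
z₀ = exp(-3.6288) = 0.02655 m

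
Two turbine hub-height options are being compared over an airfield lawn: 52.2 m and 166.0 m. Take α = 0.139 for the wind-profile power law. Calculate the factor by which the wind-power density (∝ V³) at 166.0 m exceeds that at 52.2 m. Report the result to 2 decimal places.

1.62

Speed ratio: V_B/V_A = (z_B/z_A)^α = (166.0/52.2)^0.139 = (3.1801)^0.139 = 1.17446
Power-density ratio: P_B/P_A = (V_B/V_A)³ = (1.17446)³ = 1.62001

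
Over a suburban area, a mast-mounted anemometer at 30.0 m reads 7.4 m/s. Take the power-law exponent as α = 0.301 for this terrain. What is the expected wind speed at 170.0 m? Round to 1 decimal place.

12.5 m/s

Power-law profile: V₂ = V₁ · (z₂/z₁)^α
V₂ = 7.4 × (170.0/30.0)^0.301 = 7.4 × (5.6667)^0.301
    = 7.4 × 1.6856 = 12.4734 m/s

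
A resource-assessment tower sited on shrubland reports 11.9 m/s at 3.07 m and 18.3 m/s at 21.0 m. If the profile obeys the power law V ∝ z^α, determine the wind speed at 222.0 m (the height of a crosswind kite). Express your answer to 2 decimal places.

First find α: α = ln(V₂/V₁)/ln(z₂/z₁) = ln(18.3/11.9)/ln(21.0/3.07) = 0.43036/1.92284 = 0.2238
Extrapolate from 21.0 m to 222.0 m: V₃ = 18.3 × (222.0/21.0)^0.2238 = 18.3 × 1.6952 = 31.0219 m/s

31.02 m/s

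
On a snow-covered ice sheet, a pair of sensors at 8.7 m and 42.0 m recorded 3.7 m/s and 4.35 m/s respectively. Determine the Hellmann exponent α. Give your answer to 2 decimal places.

Power law: V₂/V₁ = (z₂/z₁)^α ⇒ α = ln(V₂/V₁) / ln(z₂/z₁)
α = ln(4.35/3.7) / ln(42.0/8.7) = ln(1.1757) / ln(4.8276)
  = 0.16184 / 1.57435 = 0.10280

α ≈ 0.10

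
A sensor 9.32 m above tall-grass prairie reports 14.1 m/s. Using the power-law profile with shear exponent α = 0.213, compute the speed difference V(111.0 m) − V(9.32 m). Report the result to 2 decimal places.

9.80 m/s

Power law: V₂ = V₁ · (z₂/z₁)^α = 14.1 × (11.9099)^0.213 = 23.8994 m/s
ΔV = 23.8994 − 14.1 = 9.7994 m/s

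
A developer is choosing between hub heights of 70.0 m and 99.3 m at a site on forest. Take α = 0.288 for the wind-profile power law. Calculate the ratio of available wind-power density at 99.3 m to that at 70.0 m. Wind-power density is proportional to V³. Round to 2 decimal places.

1.35

Speed ratio: V_B/V_A = (z_B/z_A)^α = (99.3/70.0)^0.288 = (1.4186)^0.288 = 1.10594
Power-density ratio: P_B/P_A = (V_B/V_A)³ = (1.10594)³ = 1.35269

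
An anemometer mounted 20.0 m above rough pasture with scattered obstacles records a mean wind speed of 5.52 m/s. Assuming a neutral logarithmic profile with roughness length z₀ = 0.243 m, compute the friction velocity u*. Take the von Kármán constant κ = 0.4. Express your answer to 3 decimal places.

Log law: V(z) = (u*/κ) · ln(z/z₀) ⇒ u* = κ · V / ln(z/z₀)
u* = 0.4 × 5.52 / ln(20.0/0.243) = 0.4 × 5.52 / 4.4104
   = 2.2080 / 4.4104 = 0.5006 m/s

u* ≈ 0.501 m/s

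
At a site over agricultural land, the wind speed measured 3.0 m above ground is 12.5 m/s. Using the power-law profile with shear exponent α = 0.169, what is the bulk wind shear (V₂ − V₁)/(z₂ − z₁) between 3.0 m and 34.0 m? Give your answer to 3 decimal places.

0.205 m/s/m

Power law: V₂ = V₁ · (z₂/z₁)^α = 12.5 × (11.3333)^0.169 = 18.8407 m/s
ΔV/Δz = (18.8407 − 12.5)/(34.0 − 3.0) = 6.3407/31.0000 = 0.20454 m/s/m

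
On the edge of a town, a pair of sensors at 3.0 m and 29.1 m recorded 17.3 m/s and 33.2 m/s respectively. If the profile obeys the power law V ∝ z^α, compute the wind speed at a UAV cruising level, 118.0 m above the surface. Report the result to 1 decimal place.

49.6 m/s

First find α: α = ln(V₂/V₁)/ln(z₂/z₁) = ln(33.2/17.3)/ln(29.1/3.0) = 0.65184/2.27213 = 0.2869
Extrapolate from 29.1 m to 118.0 m: V₃ = 33.2 × (118.0/29.1)^0.2869 = 33.2 × 1.4943 = 49.6092 m/s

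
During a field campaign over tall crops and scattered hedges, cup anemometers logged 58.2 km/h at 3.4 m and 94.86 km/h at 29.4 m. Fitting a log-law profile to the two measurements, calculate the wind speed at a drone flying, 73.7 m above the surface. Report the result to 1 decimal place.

110.5 km/h

Log law: V ∝ ln(z/z₀). From the pair, with r = V₁/V₂ = 0.61354,
ln z₀ = (ln z₁ − r·ln z₂)/(1 − r) = (1.2238 − 0.61354×3.3810)/0.38646 = -2.2009 → z₀ = 0.1107 m
V₃ = V₁ · ln(z₃/z₀)/ln(z₁/z₀) = 58.2 × 6.5009/3.4247 = 110.4777 km/h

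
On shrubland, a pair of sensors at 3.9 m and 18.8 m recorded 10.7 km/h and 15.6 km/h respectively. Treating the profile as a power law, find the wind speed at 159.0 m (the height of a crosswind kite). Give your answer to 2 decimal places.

First find α: α = ln(V₂/V₁)/ln(z₂/z₁) = ln(15.6/10.7)/ln(18.8/3.9) = 0.37703/1.57288 = 0.2397
Extrapolate from 18.8 m to 159.0 m: V₃ = 15.6 × (159.0/18.8)^0.2397 = 15.6 × 1.6683 = 26.0249 km/h

26.02 km/h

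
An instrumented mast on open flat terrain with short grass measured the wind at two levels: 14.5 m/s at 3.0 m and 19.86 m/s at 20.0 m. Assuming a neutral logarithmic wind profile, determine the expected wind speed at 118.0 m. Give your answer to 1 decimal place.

24.9 m/s

Log law: V ∝ ln(z/z₀). From the pair, with r = V₁/V₂ = 0.73011,
ln z₀ = (ln z₁ − r·ln z₂)/(1 − r) = (1.0986 − 0.73011×2.9957)/0.26989 = -4.0335 → z₀ = 0.01771 m
V₃ = V₁ · ln(z₃/z₀)/ln(z₁/z₀) = 14.5 × 8.8042/5.1321 = 24.8748 m/s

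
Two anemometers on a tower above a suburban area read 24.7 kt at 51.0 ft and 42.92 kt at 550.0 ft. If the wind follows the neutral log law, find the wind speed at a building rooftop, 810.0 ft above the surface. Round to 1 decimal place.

45.9 kt

Log law: V ∝ ln(z/z₀). From the pair, with r = V₁/V₂ = 0.57549,
ln z₀ = (ln z₁ − r·ln z₂)/(1 − r) = (3.9318 − 0.57549×6.3099)/0.42451 = 0.7080 → z₀ = 2.030 ft
V₃ = V₁ · ln(z₃/z₀)/ln(z₁/z₀) = 24.7 × 5.9891/3.2239 = 45.8859 kt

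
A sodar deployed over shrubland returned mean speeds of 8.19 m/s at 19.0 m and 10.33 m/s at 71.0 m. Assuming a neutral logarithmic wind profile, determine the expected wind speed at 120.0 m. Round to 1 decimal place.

11.2 m/s

Log law: V ∝ ln(z/z₀). From the pair, with r = V₁/V₂ = 0.79284,
ln z₀ = (ln z₁ − r·ln z₂)/(1 − r) = (2.9444 − 0.79284×4.2627)/0.20716 = -2.1006 → z₀ = 0.1224 m
V₃ = V₁ · ln(z₃/z₀)/ln(z₁/z₀) = 8.19 × 6.8881/5.0450 = 11.1820 m/s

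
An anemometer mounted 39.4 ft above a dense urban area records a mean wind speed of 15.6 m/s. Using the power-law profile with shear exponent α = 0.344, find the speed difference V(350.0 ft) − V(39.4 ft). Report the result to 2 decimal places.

17.47 m/s

Power law: V₂ = V₁ · (z₂/z₁)^α = 15.6 × (8.8832)^0.344 = 33.0699 m/s
ΔV = 33.0699 − 15.6 = 17.4699 m/s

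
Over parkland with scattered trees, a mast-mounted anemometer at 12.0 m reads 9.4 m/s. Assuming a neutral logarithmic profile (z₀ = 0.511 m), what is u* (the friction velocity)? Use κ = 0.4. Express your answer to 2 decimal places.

Log law: V(z) = (u*/κ) · ln(z/z₀) ⇒ u* = κ · V / ln(z/z₀)
u* = 0.4 × 9.4 / ln(12.0/0.511) = 0.4 × 9.4 / 3.1563
   = 3.7600 / 3.1563 = 1.1913 m/s

u* ≈ 1.19 m/s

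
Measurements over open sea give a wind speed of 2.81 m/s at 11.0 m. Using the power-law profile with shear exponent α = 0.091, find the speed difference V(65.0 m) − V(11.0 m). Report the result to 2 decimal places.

Power law: V₂ = V₁ · (z₂/z₁)^α = 2.81 × (5.9091)^0.091 = 3.3030 m/s
ΔV = 3.3030 − 2.81 = 0.4930 m/s

0.49 m/s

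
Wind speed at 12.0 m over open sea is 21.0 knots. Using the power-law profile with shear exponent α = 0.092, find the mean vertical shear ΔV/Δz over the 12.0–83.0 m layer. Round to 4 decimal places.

0.0576 knots/m

Power law: V₂ = V₁ · (z₂/z₁)^α = 21.0 × (6.9167)^0.092 = 25.0894 knots
ΔV/Δz = (25.0894 − 21.0)/(83.0 − 12.0) = 4.0894/71.0000 = 0.05760 knots/m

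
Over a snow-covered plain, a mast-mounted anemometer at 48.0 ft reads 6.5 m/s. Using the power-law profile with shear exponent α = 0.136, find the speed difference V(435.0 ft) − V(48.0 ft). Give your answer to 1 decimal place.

Power law: V₂ = V₁ · (z₂/z₁)^α = 6.5 × (9.0625)^0.136 = 8.7720 m/s
ΔV = 8.7720 − 6.5 = 2.2720 m/s

2.3 m/s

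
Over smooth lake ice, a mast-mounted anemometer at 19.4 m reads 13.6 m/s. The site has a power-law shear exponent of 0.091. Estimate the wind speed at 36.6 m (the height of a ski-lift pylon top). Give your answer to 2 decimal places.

14.41 m/s

Power-law profile: V₂ = V₁ · (z₂/z₁)^α
V₂ = 13.6 × (36.6/19.4)^0.091 = 13.6 × (1.8866)^0.091
    = 13.6 × 1.0595 = 14.4087 m/s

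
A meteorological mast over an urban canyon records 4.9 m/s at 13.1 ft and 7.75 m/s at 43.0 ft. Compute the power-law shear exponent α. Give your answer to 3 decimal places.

Power law: V₂/V₁ = (z₂/z₁)^α ⇒ α = ln(V₂/V₁) / ln(z₂/z₁)
α = ln(7.75/4.9) / ln(43.0/13.1) = ln(1.5816) / ln(3.2824)
  = 0.45846 / 1.18859 = 0.38572

α ≈ 0.386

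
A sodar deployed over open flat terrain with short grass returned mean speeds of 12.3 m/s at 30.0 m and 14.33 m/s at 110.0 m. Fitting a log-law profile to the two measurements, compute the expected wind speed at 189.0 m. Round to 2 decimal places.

15.18 m/s

Log law: V ∝ ln(z/z₀). From the pair, with r = V₁/V₂ = 0.85834,
ln z₀ = (ln z₁ − r·ln z₂)/(1 − r) = (3.4012 − 0.85834×4.7005)/0.14166 = -4.4713 → z₀ = 0.01143 m
V₃ = V₁ · ln(z₃/z₀)/ln(z₁/z₀) = 12.3 × 9.7131/7.8725 = 15.1757 m/s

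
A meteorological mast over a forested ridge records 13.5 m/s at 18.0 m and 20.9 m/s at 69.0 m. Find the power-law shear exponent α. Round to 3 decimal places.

Power law: V₂/V₁ = (z₂/z₁)^α ⇒ α = ln(V₂/V₁) / ln(z₂/z₁)
α = ln(20.9/13.5) / ln(69.0/18.0) = ln(1.5481) / ln(3.8333)
  = 0.43706 / 1.34373 = 0.32526

α ≈ 0.325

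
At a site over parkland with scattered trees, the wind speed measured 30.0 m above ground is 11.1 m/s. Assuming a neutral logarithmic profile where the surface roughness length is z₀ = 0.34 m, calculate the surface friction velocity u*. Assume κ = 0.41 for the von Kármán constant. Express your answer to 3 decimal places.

u* ≈ 1.016 m/s

Log law: V(z) = (u*/κ) · ln(z/z₀) ⇒ u* = κ · V / ln(z/z₀)
u* = 0.41 × 11.1 / ln(30.0/0.34) = 0.41 × 11.1 / 4.4800
   = 4.5510 / 4.4800 = 1.0158 m/s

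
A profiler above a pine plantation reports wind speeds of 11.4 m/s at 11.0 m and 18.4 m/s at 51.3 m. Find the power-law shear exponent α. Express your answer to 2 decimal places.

α ≈ 0.31

Power law: V₂/V₁ = (z₂/z₁)^α ⇒ α = ln(V₂/V₁) / ln(z₂/z₁)
α = ln(18.4/11.4) / ln(51.3/11.0) = ln(1.6140) / ln(4.6636)
  = 0.47874 / 1.53980 = 0.31091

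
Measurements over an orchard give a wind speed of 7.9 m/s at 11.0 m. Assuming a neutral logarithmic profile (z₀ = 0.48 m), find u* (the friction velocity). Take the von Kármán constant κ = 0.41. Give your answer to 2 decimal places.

u* ≈ 1.03 m/s

Log law: V(z) = (u*/κ) · ln(z/z₀) ⇒ u* = κ · V / ln(z/z₀)
u* = 0.41 × 7.9 / ln(11.0/0.48) = 0.41 × 7.9 / 3.1319
   = 3.2390 / 3.1319 = 1.0342 m/s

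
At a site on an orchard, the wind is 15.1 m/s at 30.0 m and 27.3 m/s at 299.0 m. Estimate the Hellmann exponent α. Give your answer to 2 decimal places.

α ≈ 0.26

Power law: V₂/V₁ = (z₂/z₁)^α ⇒ α = ln(V₂/V₁) / ln(z₂/z₁)
α = ln(27.3/15.1) / ln(299.0/30.0) = ln(1.8079) / ln(9.9667)
  = 0.59219 / 2.29925 = 0.25756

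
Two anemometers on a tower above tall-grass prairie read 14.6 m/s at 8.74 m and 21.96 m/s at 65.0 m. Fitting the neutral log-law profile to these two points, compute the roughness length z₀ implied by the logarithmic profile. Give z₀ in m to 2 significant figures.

z₀ ≈ 0.16 m

Log law: V(z) ∝ ln(z/z₀). With r = V₁/V₂ = 14.6/21.96 = 0.66485,
r · ln(z₂/z₀) = ln(z₁/z₀) ⇒ ln z₀ = (ln z₁ − r·ln z₂)/(1 − r)
ln z₀ = (2.16791 − 0.66485×4.17439) / 0.33515 = -1.8123
z₀ = exp(-1.8123) = 0.1633 m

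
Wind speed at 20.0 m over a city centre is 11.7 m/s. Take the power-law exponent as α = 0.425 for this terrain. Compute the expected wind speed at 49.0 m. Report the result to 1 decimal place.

Power-law profile: V₂ = V₁ · (z₂/z₁)^α
V₂ = 11.7 × (49.0/20.0)^0.425 = 11.7 × (2.4500)^0.425
    = 11.7 × 1.4635 = 17.1231 m/s

17.1 m/s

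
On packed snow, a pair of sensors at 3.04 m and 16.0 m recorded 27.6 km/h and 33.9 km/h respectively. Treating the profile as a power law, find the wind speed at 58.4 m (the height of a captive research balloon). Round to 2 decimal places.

First find α: α = ln(V₂/V₁)/ln(z₂/z₁) = ln(33.9/27.6)/ln(16.0/3.04) = 0.20560/1.66073 = 0.1238
Extrapolate from 16.0 m to 58.4 m: V₃ = 33.9 × (58.4/16.0)^0.1238 = 33.9 × 1.1738 = 39.7935 km/h

39.79 km/h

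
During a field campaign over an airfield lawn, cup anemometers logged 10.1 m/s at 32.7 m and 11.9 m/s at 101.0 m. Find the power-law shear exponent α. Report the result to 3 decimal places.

α ≈ 0.145

Power law: V₂/V₁ = (z₂/z₁)^α ⇒ α = ln(V₂/V₁) / ln(z₂/z₁)
α = ln(11.9/10.1) / ln(101.0/32.7) = ln(1.1782) / ln(3.0887)
  = 0.16400 / 1.12775 = 0.14543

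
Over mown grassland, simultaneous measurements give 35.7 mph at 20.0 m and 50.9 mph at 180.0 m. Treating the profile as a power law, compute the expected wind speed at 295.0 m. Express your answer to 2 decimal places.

First find α: α = ln(V₂/V₁)/ln(z₂/z₁) = ln(50.9/35.7)/ln(180.0/20.0) = 0.35471/2.19722 = 0.1614
Extrapolate from 180.0 m to 295.0 m: V₃ = 50.9 × (295.0/180.0)^0.1614 = 50.9 × 1.0830 = 55.1257 mph

55.13 mph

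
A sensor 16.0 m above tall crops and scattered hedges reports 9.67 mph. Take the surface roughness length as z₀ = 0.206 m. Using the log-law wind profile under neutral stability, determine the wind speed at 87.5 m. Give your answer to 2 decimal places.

13.44 mph

Log law: V(z) ∝ ln(z/z₀), so V₂/V₁ = ln(z₂/z₀) / ln(z₁/z₀).
ln(87.5/0.206) = 6.0515, ln(16.0/0.206) = 4.3525
V₂ = 9.67 × 6.0515/4.3525 = 9.67 × 1.3904 = 13.4448 mph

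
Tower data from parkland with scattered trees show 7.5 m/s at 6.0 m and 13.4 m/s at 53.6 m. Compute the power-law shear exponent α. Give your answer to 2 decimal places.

Power law: V₂/V₁ = (z₂/z₁)^α ⇒ α = ln(V₂/V₁) / ln(z₂/z₁)
α = ln(13.4/7.5) / ln(53.6/6.0) = ln(1.7867) / ln(8.9333)
  = 0.58035 / 2.18979 = 0.26503

α ≈ 0.27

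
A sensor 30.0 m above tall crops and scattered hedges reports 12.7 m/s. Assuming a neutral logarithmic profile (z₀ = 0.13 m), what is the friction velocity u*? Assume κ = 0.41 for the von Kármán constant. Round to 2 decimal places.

Log law: V(z) = (u*/κ) · ln(z/z₀) ⇒ u* = κ · V / ln(z/z₀)
u* = 0.41 × 12.7 / ln(30.0/0.13) = 0.41 × 12.7 / 5.4414
   = 5.2070 / 5.4414 = 0.9569 m/s

u* ≈ 0.96 m/s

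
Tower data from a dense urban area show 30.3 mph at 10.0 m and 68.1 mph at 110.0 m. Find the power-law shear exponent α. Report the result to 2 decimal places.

α ≈ 0.34

Power law: V₂/V₁ = (z₂/z₁)^α ⇒ α = ln(V₂/V₁) / ln(z₂/z₁)
α = ln(68.1/30.3) / ln(110.0/10.0) = ln(2.2475) / ln(11.0000)
  = 0.80983 / 2.39790 = 0.33773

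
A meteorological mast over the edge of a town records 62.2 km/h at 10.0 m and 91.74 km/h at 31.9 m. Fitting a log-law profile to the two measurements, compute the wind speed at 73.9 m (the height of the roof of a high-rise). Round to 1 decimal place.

113.1 km/h

Log law: V ∝ ln(z/z₀). From the pair, with r = V₁/V₂ = 0.67800,
ln z₀ = (ln z₁ − r·ln z₂)/(1 − r) = (2.3026 − 0.67800×3.4626)/0.32200 = -0.1400 → z₀ = 0.8694 m
V₃ = V₁ · ln(z₃/z₀)/ln(z₁/z₀) = 62.2 × 4.4427/2.4426 = 113.1334 km/h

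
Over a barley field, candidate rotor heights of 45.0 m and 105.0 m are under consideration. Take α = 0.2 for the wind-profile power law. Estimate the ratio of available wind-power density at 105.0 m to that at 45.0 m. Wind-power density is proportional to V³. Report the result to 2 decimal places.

Speed ratio: V_B/V_A = (z_B/z_A)^α = (105.0/45.0)^0.2 = (2.3333)^0.2 = 1.18466
Power-density ratio: P_B/P_A = (V_B/V_A)³ = (1.18466)³ = 1.66259

1.66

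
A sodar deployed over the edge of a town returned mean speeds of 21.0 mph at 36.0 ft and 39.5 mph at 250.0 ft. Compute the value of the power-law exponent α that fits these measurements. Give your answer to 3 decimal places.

α ≈ 0.326

Power law: V₂/V₁ = (z₂/z₁)^α ⇒ α = ln(V₂/V₁) / ln(z₂/z₁)
α = ln(39.5/21.0) / ln(250.0/36.0) = ln(1.8810) / ln(6.9444)
  = 0.63178 / 1.93794 = 0.32600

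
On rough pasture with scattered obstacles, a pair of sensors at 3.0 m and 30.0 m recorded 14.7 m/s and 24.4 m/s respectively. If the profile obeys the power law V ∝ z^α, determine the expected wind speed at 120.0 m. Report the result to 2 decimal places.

First find α: α = ln(V₂/V₁)/ln(z₂/z₁) = ln(24.4/14.7)/ln(30.0/3.0) = 0.50674/2.30259 = 0.2201
Extrapolate from 30.0 m to 120.0 m: V₃ = 24.4 × (120.0/30.0)^0.2201 = 24.4 × 1.3567 = 33.1045 m/s

33.10 m/s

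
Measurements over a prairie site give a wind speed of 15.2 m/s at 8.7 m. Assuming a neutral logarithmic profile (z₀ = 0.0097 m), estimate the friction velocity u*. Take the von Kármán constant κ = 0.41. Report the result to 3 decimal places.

u* ≈ 0.917 m/s

Log law: V(z) = (u*/κ) · ln(z/z₀) ⇒ u* = κ · V / ln(z/z₀)
u* = 0.41 × 15.2 / ln(8.7/0.0097) = 0.41 × 15.2 / 6.7990
   = 6.2320 / 6.7990 = 0.9166 m/s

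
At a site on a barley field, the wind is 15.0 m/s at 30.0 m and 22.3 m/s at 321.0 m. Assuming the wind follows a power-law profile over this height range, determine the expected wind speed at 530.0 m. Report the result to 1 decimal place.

24.3 m/s

First find α: α = ln(V₂/V₁)/ln(z₂/z₁) = ln(22.3/15.0)/ln(321.0/30.0) = 0.39654/2.37024 = 0.1673
Extrapolate from 321.0 m to 530.0 m: V₃ = 22.3 × (530.0/321.0)^0.1673 = 22.3 × 1.0875 = 24.2514 m/s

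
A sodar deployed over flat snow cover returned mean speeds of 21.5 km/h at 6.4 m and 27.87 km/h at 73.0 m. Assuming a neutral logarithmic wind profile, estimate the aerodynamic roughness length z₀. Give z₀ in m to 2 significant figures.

z₀ ≈ 0.0017 m

Log law: V(z) ∝ ln(z/z₀). With r = V₁/V₂ = 21.5/27.87 = 0.77144,
r · ln(z₂/z₀) = ln(z₁/z₀) ⇒ ln z₀ = (ln z₁ − r·ln z₂)/(1 − r)
ln z₀ = (1.85630 − 0.77144×4.29046) / 0.22856 = -6.3595
z₀ = exp(-6.3595) = 0.001730 m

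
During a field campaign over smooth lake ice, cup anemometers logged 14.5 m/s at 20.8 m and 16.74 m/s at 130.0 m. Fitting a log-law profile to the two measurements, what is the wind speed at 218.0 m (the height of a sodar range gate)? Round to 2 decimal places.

17.37 m/s

Log law: V ∝ ln(z/z₀). From the pair, with r = V₁/V₂ = 0.86619,
ln z₀ = (ln z₁ − r·ln z₂)/(1 − r) = (3.0350 − 0.86619×4.8675)/0.13381 = -8.8277 → z₀ = 0.0001466 m
V₃ = V₁ · ln(z₃/z₀)/ln(z₁/z₀) = 14.5 × 14.2122/11.8627 = 17.3719 m/s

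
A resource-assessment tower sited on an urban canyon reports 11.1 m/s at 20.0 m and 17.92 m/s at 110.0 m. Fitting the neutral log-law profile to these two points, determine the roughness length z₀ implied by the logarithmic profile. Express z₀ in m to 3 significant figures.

Log law: V(z) ∝ ln(z/z₀). With r = V₁/V₂ = 11.1/17.92 = 0.61942,
r · ln(z₂/z₀) = ln(z₁/z₀) ⇒ ln z₀ = (ln z₁ − r·ln z₂)/(1 − r)
ln z₀ = (2.99573 − 0.61942×4.70048) / 0.38058 = 0.2211
z₀ = exp(0.2211) = 1.248 m

z₀ ≈ 1.25 m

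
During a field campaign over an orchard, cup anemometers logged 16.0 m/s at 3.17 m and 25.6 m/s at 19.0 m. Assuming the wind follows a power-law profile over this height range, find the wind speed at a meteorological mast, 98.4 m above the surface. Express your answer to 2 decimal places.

39.42 m/s

First find α: α = ln(V₂/V₁)/ln(z₂/z₁) = ln(25.6/16.0)/ln(19.0/3.17) = 0.47000/1.79071 = 0.2625
Extrapolate from 19.0 m to 98.4 m: V₃ = 25.6 × (98.4/19.0)^0.2625 = 25.6 × 1.5398 = 39.4190 m/s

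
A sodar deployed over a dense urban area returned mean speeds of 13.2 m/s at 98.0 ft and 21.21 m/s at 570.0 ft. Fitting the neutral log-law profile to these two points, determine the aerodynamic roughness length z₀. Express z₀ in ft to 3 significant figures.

Log law: V(z) ∝ ln(z/z₀). With r = V₁/V₂ = 13.2/21.21 = 0.62235,
r · ln(z₂/z₀) = ln(z₁/z₀) ⇒ ln z₀ = (ln z₁ − r·ln z₂)/(1 − r)
ln z₀ = (4.58497 − 0.62235×6.34564) / 0.37765 = 1.6835
z₀ = exp(1.6835) = 5.384 ft

z₀ ≈ 5.38 ft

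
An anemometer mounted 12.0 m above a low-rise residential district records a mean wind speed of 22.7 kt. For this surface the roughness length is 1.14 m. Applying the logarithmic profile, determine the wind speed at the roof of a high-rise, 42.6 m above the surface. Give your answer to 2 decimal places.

Log law: V(z) ∝ ln(z/z₀), so V₂/V₁ = ln(z₂/z₀) / ln(z₁/z₀).
ln(42.6/1.14) = 3.6208, ln(12.0/1.14) = 2.3539
V₂ = 22.7 × 3.6208/2.3539 = 22.7 × 1.5382 = 34.9180 kt

34.92 kt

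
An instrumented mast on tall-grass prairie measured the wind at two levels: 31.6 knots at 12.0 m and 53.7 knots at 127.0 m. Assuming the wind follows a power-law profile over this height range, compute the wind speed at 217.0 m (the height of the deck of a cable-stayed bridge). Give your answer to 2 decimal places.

First find α: α = ln(V₂/V₁)/ln(z₂/z₁) = ln(53.7/31.6)/ln(127.0/12.0) = 0.53026/2.35928 = 0.2248
Extrapolate from 127.0 m to 217.0 m: V₃ = 53.7 × (217.0/127.0)^0.2248 = 53.7 × 1.1280 = 60.5710 knots

60.57 knots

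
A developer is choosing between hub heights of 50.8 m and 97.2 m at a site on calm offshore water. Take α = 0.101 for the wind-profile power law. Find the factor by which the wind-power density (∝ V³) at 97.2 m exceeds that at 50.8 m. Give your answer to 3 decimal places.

Speed ratio: V_B/V_A = (z_B/z_A)^α = (97.2/50.8)^0.101 = (1.9134)^0.101 = 1.06773
Power-density ratio: P_B/P_A = (V_B/V_A)³ = (1.06773)³ = 1.21727

1.217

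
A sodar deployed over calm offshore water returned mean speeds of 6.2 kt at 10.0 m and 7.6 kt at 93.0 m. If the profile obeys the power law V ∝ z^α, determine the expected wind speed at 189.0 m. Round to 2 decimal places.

8.11 kt

First find α: α = ln(V₂/V₁)/ln(z₂/z₁) = ln(7.6/6.2)/ln(93.0/10.0) = 0.20360/2.23001 = 0.0913
Extrapolate from 93.0 m to 189.0 m: V₃ = 7.6 × (189.0/93.0)^0.0913 = 7.6 × 1.0669 = 8.1083 kt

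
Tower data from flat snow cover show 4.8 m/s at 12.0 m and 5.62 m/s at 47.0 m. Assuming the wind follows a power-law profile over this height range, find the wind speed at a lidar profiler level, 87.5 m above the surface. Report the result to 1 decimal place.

First find α: α = ln(V₂/V₁)/ln(z₂/z₁) = ln(5.62/4.8)/ln(47.0/12.0) = 0.15772/1.36524 = 0.1155
Extrapolate from 47.0 m to 87.5 m: V₃ = 5.62 × (87.5/47.0)^0.1155 = 5.62 × 1.0744 = 6.0383 m/s

6.0 m/s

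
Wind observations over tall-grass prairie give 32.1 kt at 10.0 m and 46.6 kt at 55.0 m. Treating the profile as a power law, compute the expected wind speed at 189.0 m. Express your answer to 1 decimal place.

61.0 kt

First find α: α = ln(V₂/V₁)/ln(z₂/z₁) = ln(46.6/32.1)/ln(55.0/10.0) = 0.37274/1.70475 = 0.2187
Extrapolate from 55.0 m to 189.0 m: V₃ = 46.6 × (189.0/55.0)^0.2187 = 46.6 × 1.3098 = 61.0386 kt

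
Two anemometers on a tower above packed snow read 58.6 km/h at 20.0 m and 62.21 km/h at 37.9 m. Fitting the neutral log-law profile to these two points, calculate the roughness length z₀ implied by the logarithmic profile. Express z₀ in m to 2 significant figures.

z₀ ≈ 0.00062 m

Log law: V(z) ∝ ln(z/z₀). With r = V₁/V₂ = 58.6/62.21 = 0.94197,
r · ln(z₂/z₀) = ln(z₁/z₀) ⇒ ln z₀ = (ln z₁ − r·ln z₂)/(1 − r)
ln z₀ = (2.99573 − 0.94197×3.63495) / 0.05803 = -7.3805
z₀ = exp(-7.3805) = 0.0006233 m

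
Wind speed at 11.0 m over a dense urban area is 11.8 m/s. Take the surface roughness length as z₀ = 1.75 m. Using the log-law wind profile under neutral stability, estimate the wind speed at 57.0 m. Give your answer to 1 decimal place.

Log law: V(z) ∝ ln(z/z₀), so V₂/V₁ = ln(z₂/z₀) / ln(z₁/z₀).
ln(57.0/1.75) = 3.4834, ln(11.0/1.75) = 1.8383
V₂ = 11.8 × 3.4834/1.8383 = 11.8 × 1.8949 = 22.3603 m/s

22.4 m/s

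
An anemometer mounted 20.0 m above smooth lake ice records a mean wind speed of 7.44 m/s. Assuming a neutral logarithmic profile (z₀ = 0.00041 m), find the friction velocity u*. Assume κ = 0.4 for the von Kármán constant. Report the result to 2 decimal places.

Log law: V(z) = (u*/κ) · ln(z/z₀) ⇒ u* = κ · V / ln(z/z₀)
u* = 0.4 × 7.44 / ln(20.0/0.00041) = 0.4 × 7.44 / 10.7951
   = 2.9760 / 10.7951 = 0.2757 m/s

u* ≈ 0.28 m/s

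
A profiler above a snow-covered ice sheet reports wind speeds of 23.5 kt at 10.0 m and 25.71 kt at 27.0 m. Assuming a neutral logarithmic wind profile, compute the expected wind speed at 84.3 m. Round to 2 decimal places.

Log law: V ∝ ln(z/z₀). From the pair, with r = V₁/V₂ = 0.91404,
ln z₀ = (ln z₁ − r·ln z₂)/(1 − r) = (2.3026 − 0.91404×3.2958)/0.08596 = -8.2591 → z₀ = 0.0002589 m
V₃ = V₁ · ln(z₃/z₀)/ln(z₁/z₀) = 23.5 × 12.6935/10.5617 = 28.2433 kt

28.24 kt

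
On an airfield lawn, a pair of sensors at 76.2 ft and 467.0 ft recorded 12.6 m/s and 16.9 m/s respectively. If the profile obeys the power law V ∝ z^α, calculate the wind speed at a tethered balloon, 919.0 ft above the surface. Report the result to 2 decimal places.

First find α: α = ln(V₂/V₁)/ln(z₂/z₁) = ln(16.9/12.6)/ln(467.0/76.2) = 0.29362/1.81297 = 0.1620
Extrapolate from 467.0 ft to 919.0 ft: V₃ = 16.9 × (919.0/467.0)^0.1620 = 16.9 × 1.1159 = 18.8582 m/s

18.86 m/s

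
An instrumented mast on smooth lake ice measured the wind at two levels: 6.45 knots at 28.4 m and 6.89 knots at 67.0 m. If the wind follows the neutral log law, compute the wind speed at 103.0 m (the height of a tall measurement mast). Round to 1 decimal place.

Log law: V ∝ ln(z/z₀). From the pair, with r = V₁/V₂ = 0.93614,
ln z₀ = (ln z₁ − r·ln z₂)/(1 − r) = (3.3464 − 0.93614×4.2047)/0.06386 = -9.2356 → z₀ = 0.00009751 m
V₃ = V₁ · ln(z₃/z₀)/ln(z₁/z₀) = 6.45 × 13.8703/12.5819 = 7.1105 knots

7.1 knots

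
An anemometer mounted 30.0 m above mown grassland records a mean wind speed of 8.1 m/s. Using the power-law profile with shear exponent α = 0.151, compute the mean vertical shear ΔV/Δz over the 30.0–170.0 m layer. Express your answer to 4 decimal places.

Power law: V₂ = V₁ · (z₂/z₁)^α = 8.1 × (5.6667)^0.151 = 10.5254 m/s
ΔV/Δz = (10.5254 − 8.1)/(170.0 − 30.0) = 2.4254/140.0000 = 0.01732 m/s/m

0.0173 m/s/m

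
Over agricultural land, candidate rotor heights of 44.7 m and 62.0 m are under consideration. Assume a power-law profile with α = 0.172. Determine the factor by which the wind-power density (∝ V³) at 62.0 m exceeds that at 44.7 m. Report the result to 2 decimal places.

1.18

Speed ratio: V_B/V_A = (z_B/z_A)^α = (62.0/44.7)^0.172 = (1.3870)^0.172 = 1.05789
Power-density ratio: P_B/P_A = (V_B/V_A)³ = (1.05789)³ = 1.18390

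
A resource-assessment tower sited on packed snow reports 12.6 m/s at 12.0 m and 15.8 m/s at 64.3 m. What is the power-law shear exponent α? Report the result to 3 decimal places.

Power law: V₂/V₁ = (z₂/z₁)^α ⇒ α = ln(V₂/V₁) / ln(z₂/z₁)
α = ln(15.8/12.6) / ln(64.3/12.0) = ln(1.2540) / ln(5.3583)
  = 0.22631 / 1.67865 = 0.13482

α ≈ 0.135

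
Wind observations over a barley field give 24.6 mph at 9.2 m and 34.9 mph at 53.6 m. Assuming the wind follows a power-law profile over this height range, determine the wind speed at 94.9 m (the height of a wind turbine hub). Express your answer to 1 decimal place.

First find α: α = ln(V₂/V₁)/ln(z₂/z₁) = ln(34.9/24.6)/ln(53.6/9.2) = 0.34974/1.76235 = 0.1985
Extrapolate from 53.6 m to 94.9 m: V₃ = 34.9 × (94.9/53.6)^0.1985 = 34.9 × 1.1200 = 39.0896 mph

39.1 mph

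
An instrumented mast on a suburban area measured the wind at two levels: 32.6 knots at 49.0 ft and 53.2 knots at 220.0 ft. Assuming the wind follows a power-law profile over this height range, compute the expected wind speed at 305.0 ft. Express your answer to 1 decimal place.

First find α: α = ln(V₂/V₁)/ln(z₂/z₁) = ln(53.2/32.6)/ln(220.0/49.0) = 0.48975/1.50181 = 0.3261
Extrapolate from 220.0 ft to 305.0 ft: V₃ = 53.2 × (305.0/220.0)^0.3261 = 53.2 × 1.1124 = 59.1805 knots

59.2 knots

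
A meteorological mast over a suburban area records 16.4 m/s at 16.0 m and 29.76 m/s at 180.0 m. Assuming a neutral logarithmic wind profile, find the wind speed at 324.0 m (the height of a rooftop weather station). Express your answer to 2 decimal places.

33.00 m/s

Log law: V ∝ ln(z/z₀). From the pair, with r = V₁/V₂ = 0.55108,
ln z₀ = (ln z₁ − r·ln z₂)/(1 − r) = (2.7726 − 0.55108×5.1930)/0.44892 = -0.1985 → z₀ = 0.8199 m
V₃ = V₁ · ln(z₃/z₀)/ln(z₁/z₀) = 16.4 × 5.9793/2.9711 = 33.0045 m/s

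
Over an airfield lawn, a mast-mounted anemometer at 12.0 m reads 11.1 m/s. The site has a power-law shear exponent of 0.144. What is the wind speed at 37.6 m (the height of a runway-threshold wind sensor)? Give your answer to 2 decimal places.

Power-law profile: V₂ = V₁ · (z₂/z₁)^α
V₂ = 11.1 × (37.6/12.0)^0.144 = 11.1 × (3.1333)^0.144
    = 11.1 × 1.1788 = 13.0842 m/s

13.08 m/s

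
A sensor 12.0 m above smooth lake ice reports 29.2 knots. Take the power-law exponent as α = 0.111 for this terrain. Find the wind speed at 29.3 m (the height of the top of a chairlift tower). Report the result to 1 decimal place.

32.2 knots

Power-law profile: V₂ = V₁ · (z₂/z₁)^α
V₂ = 29.2 × (29.3/12.0)^0.111 = 29.2 × (2.4417)^0.111
    = 29.2 × 1.1042 = 32.2416 knots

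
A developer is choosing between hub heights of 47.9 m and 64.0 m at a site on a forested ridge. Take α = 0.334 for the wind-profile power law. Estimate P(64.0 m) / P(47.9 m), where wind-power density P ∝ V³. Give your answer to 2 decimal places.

Speed ratio: V_B/V_A = (z_B/z_A)^α = (64.0/47.9)^0.334 = (1.3361)^0.334 = 1.10162
Power-density ratio: P_B/P_A = (V_B/V_A)³ = (1.10162)³ = 1.33689

1.34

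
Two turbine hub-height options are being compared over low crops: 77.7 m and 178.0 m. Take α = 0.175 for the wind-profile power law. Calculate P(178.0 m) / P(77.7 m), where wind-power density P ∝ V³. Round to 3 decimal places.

Speed ratio: V_B/V_A = (z_B/z_A)^α = (178.0/77.7)^0.175 = (2.2909)^0.175 = 1.15611
Power-density ratio: P_B/P_A = (V_B/V_A)³ = (1.15611)³ = 1.54525

1.545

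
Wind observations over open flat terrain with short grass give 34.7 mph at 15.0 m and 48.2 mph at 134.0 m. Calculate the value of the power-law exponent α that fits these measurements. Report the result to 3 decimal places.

α ≈ 0.150

Power law: V₂/V₁ = (z₂/z₁)^α ⇒ α = ln(V₂/V₁) / ln(z₂/z₁)
α = ln(48.2/34.7) / ln(134.0/15.0) = ln(1.3890) / ln(8.9333)
  = 0.32862 / 2.18979 = 0.15007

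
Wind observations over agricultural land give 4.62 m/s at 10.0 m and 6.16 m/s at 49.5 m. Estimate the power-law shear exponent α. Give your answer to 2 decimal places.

Power law: V₂/V₁ = (z₂/z₁)^α ⇒ α = ln(V₂/V₁) / ln(z₂/z₁)
α = ln(6.16/4.62) / ln(49.5/10.0) = ln(1.3333) / ln(4.9500)
  = 0.28768 / 1.59939 = 0.17987

α ≈ 0.18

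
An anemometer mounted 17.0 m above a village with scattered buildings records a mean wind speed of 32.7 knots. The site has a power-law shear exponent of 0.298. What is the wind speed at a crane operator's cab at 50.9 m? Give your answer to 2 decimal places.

Power-law profile: V₂ = V₁ · (z₂/z₁)^α
V₂ = 32.7 × (50.9/17.0)^0.298 = 32.7 × (2.9941)^0.298
    = 32.7 × 1.3865 = 45.3394 knots

45.34 knots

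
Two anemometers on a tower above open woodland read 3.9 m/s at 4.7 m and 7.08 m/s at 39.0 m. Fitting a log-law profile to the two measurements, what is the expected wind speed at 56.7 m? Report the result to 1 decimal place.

Log law: V ∝ ln(z/z₀). From the pair, with r = V₁/V₂ = 0.55085,
ln z₀ = (ln z₁ − r·ln z₂)/(1 − r) = (1.5476 − 0.55085×3.6636)/0.44915 = -1.0475 → z₀ = 0.3508 m
V₃ = V₁ · ln(z₃/z₀)/ln(z₁/z₀) = 3.9 × 5.0853/2.5951 = 7.6424 m/s

7.6 m/s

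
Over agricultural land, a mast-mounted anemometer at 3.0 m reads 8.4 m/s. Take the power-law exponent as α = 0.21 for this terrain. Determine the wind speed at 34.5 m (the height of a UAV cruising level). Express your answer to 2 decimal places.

14.03 m/s

Power-law profile: V₂ = V₁ · (z₂/z₁)^α
V₂ = 8.4 × (34.5/3.0)^0.21 = 8.4 × (11.5000)^0.21
    = 8.4 × 1.6701 = 14.0290 m/s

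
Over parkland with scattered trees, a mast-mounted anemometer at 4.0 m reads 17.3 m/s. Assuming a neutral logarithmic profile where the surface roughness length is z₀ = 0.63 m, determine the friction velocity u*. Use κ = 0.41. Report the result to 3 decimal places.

Log law: V(z) = (u*/κ) · ln(z/z₀) ⇒ u* = κ · V / ln(z/z₀)
u* = 0.41 × 17.3 / ln(4.0/0.63) = 0.41 × 17.3 / 1.8483
   = 7.0930 / 1.8483 = 3.8375 m/s

u* ≈ 3.838 m/s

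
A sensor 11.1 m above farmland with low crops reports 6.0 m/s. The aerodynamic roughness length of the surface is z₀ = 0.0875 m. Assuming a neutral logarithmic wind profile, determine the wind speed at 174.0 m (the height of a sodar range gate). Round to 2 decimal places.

9.41 m/s

Log law: V(z) ∝ ln(z/z₀), so V₂/V₁ = ln(z₂/z₀) / ln(z₁/z₀).
ln(174.0/0.0875) = 7.5952, ln(11.1/0.0875) = 4.8431
V₂ = 6.0 × 7.5952/4.8431 = 6.0 × 1.5683 = 9.4096 m/s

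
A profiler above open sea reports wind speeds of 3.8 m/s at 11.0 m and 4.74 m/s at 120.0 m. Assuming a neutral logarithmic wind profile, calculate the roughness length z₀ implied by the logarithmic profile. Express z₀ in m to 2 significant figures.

z₀ ≈ 0.00070 m

Log law: V(z) ∝ ln(z/z₀). With r = V₁/V₂ = 3.8/4.74 = 0.80169,
r · ln(z₂/z₀) = ln(z₁/z₀) ⇒ ln z₀ = (ln z₁ − r·ln z₂)/(1 − r)
ln z₀ = (2.39790 − 0.80169×4.78749) / 0.19831 = -7.2622
z₀ = exp(-7.2622) = 0.0007016 m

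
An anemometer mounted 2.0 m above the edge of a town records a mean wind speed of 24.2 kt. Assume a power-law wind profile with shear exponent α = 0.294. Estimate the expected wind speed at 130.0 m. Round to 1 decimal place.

Power-law profile: V₂ = V₁ · (z₂/z₁)^α
V₂ = 24.2 × (130.0/2.0)^0.294 = 24.2 × (65.0000)^0.294
    = 24.2 × 3.4119 = 82.5680 kt

82.6 kt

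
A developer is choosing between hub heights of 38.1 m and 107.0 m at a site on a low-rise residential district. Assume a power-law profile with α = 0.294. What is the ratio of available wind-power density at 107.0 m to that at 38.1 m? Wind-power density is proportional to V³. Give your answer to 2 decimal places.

Speed ratio: V_B/V_A = (z_B/z_A)^α = (107.0/38.1)^0.294 = (2.8084)^0.294 = 1.35471
Power-density ratio: P_B/P_A = (V_B/V_A)³ = (1.35471)³ = 2.48623

2.49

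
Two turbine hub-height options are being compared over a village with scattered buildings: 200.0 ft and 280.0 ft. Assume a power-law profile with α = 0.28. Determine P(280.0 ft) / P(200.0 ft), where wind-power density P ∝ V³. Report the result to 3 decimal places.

1.327

Speed ratio: V_B/V_A = (z_B/z_A)^α = (280.0/200.0)^0.28 = (1.4000)^0.28 = 1.09879
Power-density ratio: P_B/P_A = (V_B/V_A)³ = (1.09879)³ = 1.32662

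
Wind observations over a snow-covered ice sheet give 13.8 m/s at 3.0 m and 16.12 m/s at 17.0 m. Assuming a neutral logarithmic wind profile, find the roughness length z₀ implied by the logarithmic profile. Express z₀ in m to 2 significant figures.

z₀ ≈ 0.000099 m

Log law: V(z) ∝ ln(z/z₀). With r = V₁/V₂ = 13.8/16.12 = 0.85608,
r · ln(z₂/z₀) = ln(z₁/z₀) ⇒ ln z₀ = (ln z₁ − r·ln z₂)/(1 − r)
ln z₀ = (1.09861 − 0.85608×2.83321) / 0.14392 = -9.2193
z₀ = exp(-9.2193) = 0.00009911 m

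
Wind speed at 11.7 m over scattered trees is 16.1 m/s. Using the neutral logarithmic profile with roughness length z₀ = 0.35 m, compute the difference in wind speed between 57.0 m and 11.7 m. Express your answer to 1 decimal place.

Log law: V₂ = V₁ · ln(z₂/z₀)/ln(z₁/z₀) = 16.1 × 5.0929/3.5094 = 23.3644 m/s
ΔV = 23.3644 − 16.1 = 7.2644 m/s

7.3 m/s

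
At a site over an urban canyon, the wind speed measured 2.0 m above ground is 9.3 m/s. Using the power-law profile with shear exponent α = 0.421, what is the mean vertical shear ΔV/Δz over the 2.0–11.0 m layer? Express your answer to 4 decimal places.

Power law: V₂ = V₁ · (z₂/z₁)^α = 9.3 × (5.5000)^0.421 = 19.0623 m/s
ΔV/Δz = (19.0623 − 9.3)/(11.0 − 2.0) = 9.7623/9.0000 = 1.08470 m/s/m

1.0847 m/s/m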